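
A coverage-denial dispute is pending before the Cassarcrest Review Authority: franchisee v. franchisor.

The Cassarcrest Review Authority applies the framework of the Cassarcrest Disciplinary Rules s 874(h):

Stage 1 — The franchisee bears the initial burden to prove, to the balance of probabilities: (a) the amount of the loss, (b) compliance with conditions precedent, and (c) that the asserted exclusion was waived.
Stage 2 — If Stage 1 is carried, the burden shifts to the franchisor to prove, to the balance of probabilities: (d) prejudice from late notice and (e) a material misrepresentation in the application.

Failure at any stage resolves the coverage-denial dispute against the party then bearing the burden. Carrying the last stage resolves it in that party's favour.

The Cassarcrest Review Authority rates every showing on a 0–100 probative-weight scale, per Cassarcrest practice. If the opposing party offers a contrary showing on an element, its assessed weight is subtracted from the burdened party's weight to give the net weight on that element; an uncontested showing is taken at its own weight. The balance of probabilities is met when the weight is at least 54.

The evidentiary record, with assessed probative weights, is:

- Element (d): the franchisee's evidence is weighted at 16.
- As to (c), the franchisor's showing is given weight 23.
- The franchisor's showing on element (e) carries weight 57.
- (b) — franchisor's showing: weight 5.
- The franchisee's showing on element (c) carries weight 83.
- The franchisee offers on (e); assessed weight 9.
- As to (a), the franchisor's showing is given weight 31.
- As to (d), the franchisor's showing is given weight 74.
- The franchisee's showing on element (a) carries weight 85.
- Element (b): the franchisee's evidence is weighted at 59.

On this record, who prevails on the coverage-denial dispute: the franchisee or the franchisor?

franchisee

Stage 1 — burden on franchisee; standard: the balance of probabilities (weight is at least 54).
    (a): 85 − 31 = 54 ≥ 54 [met]
    (b): 59 − 5 = 54 ≥ 54 [met]
    (c): 83 − 23 = 60 ≥ 54 [met]
  Stage 1 carried; the burden shifts to the franchisor.
Stage 2 — burden on franchisor; standard: the balance of probabilities (weight is at least 54).
    (d): 74 − 16 = 58 ≥ 54 [met]
    (e): 57 − 9 = 48 < 54 [not met]
  The franchisor does not carry Stage 2.
The franchisee prevails.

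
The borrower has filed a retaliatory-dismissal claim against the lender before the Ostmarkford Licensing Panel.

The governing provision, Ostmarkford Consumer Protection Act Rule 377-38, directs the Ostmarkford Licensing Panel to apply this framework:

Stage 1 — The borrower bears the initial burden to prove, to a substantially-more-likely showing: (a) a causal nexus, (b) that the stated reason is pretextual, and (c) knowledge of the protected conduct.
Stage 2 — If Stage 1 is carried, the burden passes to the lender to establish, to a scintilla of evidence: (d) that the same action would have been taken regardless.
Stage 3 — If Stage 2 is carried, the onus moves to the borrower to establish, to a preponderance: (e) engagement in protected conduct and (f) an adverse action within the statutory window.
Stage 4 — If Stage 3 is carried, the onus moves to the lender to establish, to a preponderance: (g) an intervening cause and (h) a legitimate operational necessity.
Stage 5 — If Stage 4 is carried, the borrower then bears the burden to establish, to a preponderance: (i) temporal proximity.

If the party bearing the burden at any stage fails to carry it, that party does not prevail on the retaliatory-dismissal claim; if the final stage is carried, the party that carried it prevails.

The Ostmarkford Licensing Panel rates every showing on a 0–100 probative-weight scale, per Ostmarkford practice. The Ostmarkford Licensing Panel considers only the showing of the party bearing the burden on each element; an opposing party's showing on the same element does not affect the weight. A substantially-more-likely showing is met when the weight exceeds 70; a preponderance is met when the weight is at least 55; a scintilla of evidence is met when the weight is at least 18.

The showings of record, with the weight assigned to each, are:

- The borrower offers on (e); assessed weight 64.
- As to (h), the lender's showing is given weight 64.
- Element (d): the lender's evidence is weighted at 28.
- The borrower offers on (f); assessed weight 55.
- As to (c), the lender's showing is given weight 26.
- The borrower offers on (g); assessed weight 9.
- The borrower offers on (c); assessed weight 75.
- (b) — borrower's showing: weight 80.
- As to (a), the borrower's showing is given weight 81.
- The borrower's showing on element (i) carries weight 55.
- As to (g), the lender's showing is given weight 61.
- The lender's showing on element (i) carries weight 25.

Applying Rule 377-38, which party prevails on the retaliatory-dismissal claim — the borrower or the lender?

Stage 1 (borrower, a substantially-more-likely showing, weight exceeds 70): (a) 81 > 70 — meets; (b) 80 > 70 — meets; (c) 75 (lender's 26 disregarded) > 70 — meets.
  Stage 1 carried; the burden shifts to the lender.
Stage 2 (lender, a scintilla of evidence, weight is at least 18): (d) 28 ≥ 18 — meets.
  Stage 2 carried; the burden shifts to the borrower.
Stage 3 (borrower, a preponderance, weight is at least 55): (e) 64 ≥ 55 — meets; (f) 55 ≥ 55 — meets.
  Stage 3 is satisfied; the onus moves to the lender.
Stage 4 (lender, a preponderance, weight is at least 55): (g) 61 (borrower's 9 disregarded) ≥ 55 — meets; (h) 64 ≥ 55 — meets.
  All elements met. The burden passes to the borrower.
Stage 5 (borrower, a preponderance, weight is at least 55): (i) 55 (lender's 25 disregarded) ≥ 55 — meets.
  All elements met at the final stage.
With every stage satisfied, the borrower prevails.

borrower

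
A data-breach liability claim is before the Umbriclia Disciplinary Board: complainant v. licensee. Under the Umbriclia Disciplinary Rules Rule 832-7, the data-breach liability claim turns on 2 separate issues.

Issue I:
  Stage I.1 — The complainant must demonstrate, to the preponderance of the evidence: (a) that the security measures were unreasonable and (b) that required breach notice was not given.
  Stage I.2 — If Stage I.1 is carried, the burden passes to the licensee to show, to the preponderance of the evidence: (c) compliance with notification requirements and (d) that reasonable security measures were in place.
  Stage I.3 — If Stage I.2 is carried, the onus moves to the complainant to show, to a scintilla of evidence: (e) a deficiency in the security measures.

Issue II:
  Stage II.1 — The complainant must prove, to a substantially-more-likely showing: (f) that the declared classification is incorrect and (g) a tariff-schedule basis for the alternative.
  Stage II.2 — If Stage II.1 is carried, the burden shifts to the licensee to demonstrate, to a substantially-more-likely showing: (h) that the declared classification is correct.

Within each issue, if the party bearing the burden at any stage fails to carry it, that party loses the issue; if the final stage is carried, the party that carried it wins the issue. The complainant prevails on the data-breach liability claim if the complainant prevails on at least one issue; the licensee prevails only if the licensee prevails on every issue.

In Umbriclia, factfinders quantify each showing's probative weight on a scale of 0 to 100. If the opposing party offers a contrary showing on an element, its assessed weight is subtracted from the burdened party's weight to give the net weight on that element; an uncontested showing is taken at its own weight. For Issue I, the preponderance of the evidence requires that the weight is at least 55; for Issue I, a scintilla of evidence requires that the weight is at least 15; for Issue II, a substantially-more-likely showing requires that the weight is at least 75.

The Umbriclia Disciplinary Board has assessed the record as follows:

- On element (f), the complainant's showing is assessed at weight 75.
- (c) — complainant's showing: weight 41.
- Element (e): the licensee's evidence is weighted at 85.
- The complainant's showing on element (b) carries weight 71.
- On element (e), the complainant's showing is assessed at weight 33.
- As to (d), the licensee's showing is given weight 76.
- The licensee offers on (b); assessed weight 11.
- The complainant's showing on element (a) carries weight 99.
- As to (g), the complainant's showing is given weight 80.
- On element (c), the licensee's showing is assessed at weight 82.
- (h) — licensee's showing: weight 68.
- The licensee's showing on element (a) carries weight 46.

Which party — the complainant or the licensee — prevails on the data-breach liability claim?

complainant

— Issue I —
Stage I.1 (complainant, the preponderance of the evidence, weight is at least 55): (a) net 99−46=53 < 55 — fails; (b) net 71−11=60 ≥ 55 — meets.
  Stage I.1 not carried; the complainant fails its burden.
The analysis ends at Stage I.1; the licensee prevails on this issue.
— Issue II —
Stage II.1 — burden on complainant; standard: a substantially-more-likely showing (weight is at least 75).
    (f): 75 ≥ 75 [met]
    (g): 80 ≥ 75 [met]
  Stage II.1 carried; the burden shifts to the licensee.
Stage II.2 — burden on licensee; standard: a substantially-more-likely showing (weight is at least 75).
    (h): 68 < 75 [not met]
  Stage II.2 not carried; the licensee fails its burden.
The complainant prevails on this issue.
Per-issue: Issue I → licensee; Issue II → complainant. The complainant must prevail on at least one issue; overall, the complainant prevails.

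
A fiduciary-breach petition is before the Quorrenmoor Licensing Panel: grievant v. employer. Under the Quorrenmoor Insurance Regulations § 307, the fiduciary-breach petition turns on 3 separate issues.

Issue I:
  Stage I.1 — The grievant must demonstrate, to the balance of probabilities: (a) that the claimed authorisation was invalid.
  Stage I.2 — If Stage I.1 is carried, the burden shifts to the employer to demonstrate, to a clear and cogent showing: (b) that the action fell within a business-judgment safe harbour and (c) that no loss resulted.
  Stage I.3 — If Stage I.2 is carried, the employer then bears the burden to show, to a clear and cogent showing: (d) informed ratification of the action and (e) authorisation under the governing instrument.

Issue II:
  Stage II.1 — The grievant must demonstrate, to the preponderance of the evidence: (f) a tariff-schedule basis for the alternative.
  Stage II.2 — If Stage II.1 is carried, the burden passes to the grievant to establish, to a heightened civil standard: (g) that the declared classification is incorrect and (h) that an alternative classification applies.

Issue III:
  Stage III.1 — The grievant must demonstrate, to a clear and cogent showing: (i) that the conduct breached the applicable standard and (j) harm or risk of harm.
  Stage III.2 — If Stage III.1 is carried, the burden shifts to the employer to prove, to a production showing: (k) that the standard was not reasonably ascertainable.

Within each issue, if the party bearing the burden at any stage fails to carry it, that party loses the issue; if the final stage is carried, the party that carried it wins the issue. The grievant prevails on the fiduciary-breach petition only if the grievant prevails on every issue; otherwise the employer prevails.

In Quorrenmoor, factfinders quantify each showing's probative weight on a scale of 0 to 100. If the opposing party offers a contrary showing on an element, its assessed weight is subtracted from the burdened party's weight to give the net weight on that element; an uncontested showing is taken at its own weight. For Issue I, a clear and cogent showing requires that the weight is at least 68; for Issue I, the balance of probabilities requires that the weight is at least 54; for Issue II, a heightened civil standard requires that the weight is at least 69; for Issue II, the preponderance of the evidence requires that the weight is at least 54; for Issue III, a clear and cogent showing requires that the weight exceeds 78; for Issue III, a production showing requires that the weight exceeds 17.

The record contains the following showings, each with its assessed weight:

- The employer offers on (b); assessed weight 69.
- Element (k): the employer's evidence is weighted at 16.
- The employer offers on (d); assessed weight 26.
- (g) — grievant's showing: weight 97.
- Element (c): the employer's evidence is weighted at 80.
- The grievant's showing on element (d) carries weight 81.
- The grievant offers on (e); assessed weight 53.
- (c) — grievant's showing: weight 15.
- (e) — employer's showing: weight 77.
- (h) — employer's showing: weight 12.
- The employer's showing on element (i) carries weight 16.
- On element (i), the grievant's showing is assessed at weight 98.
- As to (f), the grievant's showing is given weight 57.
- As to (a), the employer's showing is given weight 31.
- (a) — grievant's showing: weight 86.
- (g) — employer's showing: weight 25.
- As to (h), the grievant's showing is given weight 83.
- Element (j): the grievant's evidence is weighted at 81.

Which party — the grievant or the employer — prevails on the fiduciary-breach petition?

grievant

— Issue I —
At Stage I.1 the grievant must meet the balance of probabilities (weight is at least 54): on (a) the weight is 86 less the opposing 31 gives net 55, ≥ 54, so (a) meets the standard.
  Stage I.1 carried; the burden shifts to the employer.
At Stage I.2 the employer must meet a clear and cogent showing (weight is at least 68): on (b) the weight is 69, which does reach 68, so (b) meets the standard; on (c) the weight is 80 less the opposing 15 gives net 65, < 68, so (c) does not meet the standard.
  Not every element is met, so the employer fails to carry Stage I.2.
The analysis ends at Stage I.2; the grievant prevails on this issue.
— Issue II —
At Stage II.1 the grievant must meet the preponderance of the evidence (weight is at least 54): on (f) the weight is 57, ≥ 54, so (f) meets the standard.
  All elements met. The grievant retains the burden for Stage II.2.
At Stage II.2 the grievant must meet a heightened civil standard (weight is at least 69): on (g) the weight is 97 less the opposing 25 gives net 72, which does reach 69, so (g) meets the standard; on (h) the weight is 83 less the opposing 12 gives net 71, which does reach 69, so (h) meets the standard.
  The grievant carries the last stage.
All stages carried — the grievant prevails on this issue.
— Issue III —
Stage III.1 (grievant, a clear and cogent showing, weight exceeds 78): (i) net 98−16=82 > 78 — meets; (j) 81 > 78 — meets.
  Stage III.1 is satisfied; the onus moves to the employer.
Stage III.2 (employer, a production showing, weight exceeds 17): (k) 16 ≤ 17 — fails.
  Not every element is met, so the employer fails to carry Stage III.2.
The analysis ends at Stage III.2; the grievant prevails on this issue.
Per-issue: Issue I → grievant; Issue II → grievant; Issue III → grievant. The grievant must prevail on every issue; overall, the grievant prevails.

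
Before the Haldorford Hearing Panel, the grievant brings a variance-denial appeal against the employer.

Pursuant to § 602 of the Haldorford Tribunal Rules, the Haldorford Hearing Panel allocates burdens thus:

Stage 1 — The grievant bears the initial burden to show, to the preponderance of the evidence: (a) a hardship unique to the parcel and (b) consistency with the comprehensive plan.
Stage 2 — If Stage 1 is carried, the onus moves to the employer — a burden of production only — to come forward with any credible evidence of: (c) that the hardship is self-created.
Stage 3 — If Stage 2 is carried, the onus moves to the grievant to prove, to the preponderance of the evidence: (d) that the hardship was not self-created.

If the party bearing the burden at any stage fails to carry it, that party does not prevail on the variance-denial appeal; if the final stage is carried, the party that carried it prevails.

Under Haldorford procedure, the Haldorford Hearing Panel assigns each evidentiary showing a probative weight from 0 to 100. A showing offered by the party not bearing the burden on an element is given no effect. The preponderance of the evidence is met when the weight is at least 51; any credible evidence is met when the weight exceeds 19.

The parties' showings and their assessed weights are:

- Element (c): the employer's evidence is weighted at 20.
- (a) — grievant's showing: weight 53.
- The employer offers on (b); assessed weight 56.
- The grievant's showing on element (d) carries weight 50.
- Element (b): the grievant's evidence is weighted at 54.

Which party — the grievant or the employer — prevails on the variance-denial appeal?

employer

Stage 1 — burden on grievant; standard: the preponderance of the evidence (weight is at least 51).
    (a): 53 ≥ 51 [met]
    (b): 54 (employer's 56 disregarded) ≥ 51 [met]
  Stage 1 is satisfied; the onus moves to the employer.
Stage 2 — burden on employer; standard: any credible evidence (weight exceeds 19).
    (c): 20 > 19 [met]
  All elements met. The burden passes to the grievant.
Stage 3 — burden on grievant; standard: the preponderance of the evidence (weight is at least 51).
    (d): 50 < 51 [not met]
  Not every element is met, so the grievant fails to carry Stage 3.
The employer prevails.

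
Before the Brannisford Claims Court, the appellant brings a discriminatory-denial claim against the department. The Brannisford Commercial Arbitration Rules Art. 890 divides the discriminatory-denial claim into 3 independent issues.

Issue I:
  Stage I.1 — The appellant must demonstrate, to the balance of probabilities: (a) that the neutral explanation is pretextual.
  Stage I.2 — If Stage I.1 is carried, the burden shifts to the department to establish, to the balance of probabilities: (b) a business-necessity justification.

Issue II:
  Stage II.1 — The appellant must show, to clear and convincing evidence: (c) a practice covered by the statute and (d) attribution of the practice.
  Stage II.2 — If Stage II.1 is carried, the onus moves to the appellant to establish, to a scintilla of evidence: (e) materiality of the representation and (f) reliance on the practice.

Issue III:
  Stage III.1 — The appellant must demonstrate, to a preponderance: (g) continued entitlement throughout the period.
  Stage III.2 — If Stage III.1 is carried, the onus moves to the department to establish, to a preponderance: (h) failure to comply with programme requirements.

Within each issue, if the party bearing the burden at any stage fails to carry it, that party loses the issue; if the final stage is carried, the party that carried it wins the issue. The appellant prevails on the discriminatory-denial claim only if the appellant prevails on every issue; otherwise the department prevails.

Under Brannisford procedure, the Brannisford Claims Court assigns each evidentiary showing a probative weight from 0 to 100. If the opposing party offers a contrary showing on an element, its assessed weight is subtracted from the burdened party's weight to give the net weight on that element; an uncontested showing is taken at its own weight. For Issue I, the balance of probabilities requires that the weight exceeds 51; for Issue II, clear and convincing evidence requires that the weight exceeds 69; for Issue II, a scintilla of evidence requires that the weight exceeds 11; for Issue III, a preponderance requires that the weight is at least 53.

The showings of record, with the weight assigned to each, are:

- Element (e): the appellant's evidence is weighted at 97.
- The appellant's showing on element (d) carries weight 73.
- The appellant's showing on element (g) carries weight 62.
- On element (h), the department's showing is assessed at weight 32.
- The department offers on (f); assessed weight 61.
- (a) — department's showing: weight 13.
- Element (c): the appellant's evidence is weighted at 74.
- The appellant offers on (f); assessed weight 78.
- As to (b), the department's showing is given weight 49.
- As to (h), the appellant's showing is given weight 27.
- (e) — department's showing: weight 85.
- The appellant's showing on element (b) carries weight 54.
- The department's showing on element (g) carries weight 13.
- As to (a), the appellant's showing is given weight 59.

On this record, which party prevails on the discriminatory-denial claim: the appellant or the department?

department

— Issue I —
Stage I.1 — burden on appellant; standard: the balance of probabilities (weight exceeds 51).
    (a): 59 − 13 = 46 ≤ 51 [not met]
  Stage I.1 not carried; the appellant fails its burden.
So the department prevails on this issue.
— Issue II —
Stage II.1 (appellant, clear and convincing evidence, weight exceeds 69): (c) 74 > 69 — meets; (d) 73 > 69 — meets.
  All elements met. The appellant retains the burden for Stage II.2.
Stage II.2 (appellant, a scintilla of evidence, weight exceeds 11): (e) net 97−85=12 > 11 — meets; (f) net 78−61=17 > 11 — meets.
  Stage II.2 carried; the final stage is satisfied.
With every stage satisfied, the appellant prevails on this issue.
— Issue III —
Stage III.1 — burden on appellant; standard: a preponderance (weight is at least 53).
    (g): 62 − 13 = 49 < 53 [not met]
  Not every element is met, so the appellant fails to carry Stage III.1.
So the department prevails on this issue.
Per-issue: Issue I → department; Issue II → appellant; Issue III → department. The appellant must prevail on every issue; overall, the department prevails.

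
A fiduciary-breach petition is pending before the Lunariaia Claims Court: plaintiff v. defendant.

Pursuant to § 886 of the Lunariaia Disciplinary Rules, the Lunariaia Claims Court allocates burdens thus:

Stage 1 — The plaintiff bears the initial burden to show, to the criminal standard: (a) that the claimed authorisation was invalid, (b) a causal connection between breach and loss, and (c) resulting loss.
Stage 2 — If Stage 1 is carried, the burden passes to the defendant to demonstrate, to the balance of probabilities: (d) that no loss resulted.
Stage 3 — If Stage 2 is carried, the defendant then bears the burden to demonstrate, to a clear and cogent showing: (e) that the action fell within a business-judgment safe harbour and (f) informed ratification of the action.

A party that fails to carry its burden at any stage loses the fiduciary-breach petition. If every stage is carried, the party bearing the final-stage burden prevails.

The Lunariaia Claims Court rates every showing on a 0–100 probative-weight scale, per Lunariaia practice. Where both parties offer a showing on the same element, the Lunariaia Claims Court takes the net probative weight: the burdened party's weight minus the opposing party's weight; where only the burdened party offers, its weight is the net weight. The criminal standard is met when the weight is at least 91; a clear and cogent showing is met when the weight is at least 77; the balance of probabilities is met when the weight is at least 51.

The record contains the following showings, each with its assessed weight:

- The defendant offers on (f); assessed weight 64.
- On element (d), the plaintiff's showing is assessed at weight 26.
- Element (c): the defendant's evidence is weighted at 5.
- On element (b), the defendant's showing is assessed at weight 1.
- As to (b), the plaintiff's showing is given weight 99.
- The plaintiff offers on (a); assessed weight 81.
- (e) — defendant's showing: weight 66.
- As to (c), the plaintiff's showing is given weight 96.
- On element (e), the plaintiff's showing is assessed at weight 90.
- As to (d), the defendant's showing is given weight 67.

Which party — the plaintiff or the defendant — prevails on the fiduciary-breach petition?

defendant

Stage 1 (plaintiff, the criminal standard, weight is at least 91): (a) 81 < 91 — fails; (b) net 99−1=98 ≥ 91 — meets; (c) net 96−5=91 ≥ 91 — meets.
  Not every element is met, so the plaintiff fails to carry Stage 1.
So the defendant prevails.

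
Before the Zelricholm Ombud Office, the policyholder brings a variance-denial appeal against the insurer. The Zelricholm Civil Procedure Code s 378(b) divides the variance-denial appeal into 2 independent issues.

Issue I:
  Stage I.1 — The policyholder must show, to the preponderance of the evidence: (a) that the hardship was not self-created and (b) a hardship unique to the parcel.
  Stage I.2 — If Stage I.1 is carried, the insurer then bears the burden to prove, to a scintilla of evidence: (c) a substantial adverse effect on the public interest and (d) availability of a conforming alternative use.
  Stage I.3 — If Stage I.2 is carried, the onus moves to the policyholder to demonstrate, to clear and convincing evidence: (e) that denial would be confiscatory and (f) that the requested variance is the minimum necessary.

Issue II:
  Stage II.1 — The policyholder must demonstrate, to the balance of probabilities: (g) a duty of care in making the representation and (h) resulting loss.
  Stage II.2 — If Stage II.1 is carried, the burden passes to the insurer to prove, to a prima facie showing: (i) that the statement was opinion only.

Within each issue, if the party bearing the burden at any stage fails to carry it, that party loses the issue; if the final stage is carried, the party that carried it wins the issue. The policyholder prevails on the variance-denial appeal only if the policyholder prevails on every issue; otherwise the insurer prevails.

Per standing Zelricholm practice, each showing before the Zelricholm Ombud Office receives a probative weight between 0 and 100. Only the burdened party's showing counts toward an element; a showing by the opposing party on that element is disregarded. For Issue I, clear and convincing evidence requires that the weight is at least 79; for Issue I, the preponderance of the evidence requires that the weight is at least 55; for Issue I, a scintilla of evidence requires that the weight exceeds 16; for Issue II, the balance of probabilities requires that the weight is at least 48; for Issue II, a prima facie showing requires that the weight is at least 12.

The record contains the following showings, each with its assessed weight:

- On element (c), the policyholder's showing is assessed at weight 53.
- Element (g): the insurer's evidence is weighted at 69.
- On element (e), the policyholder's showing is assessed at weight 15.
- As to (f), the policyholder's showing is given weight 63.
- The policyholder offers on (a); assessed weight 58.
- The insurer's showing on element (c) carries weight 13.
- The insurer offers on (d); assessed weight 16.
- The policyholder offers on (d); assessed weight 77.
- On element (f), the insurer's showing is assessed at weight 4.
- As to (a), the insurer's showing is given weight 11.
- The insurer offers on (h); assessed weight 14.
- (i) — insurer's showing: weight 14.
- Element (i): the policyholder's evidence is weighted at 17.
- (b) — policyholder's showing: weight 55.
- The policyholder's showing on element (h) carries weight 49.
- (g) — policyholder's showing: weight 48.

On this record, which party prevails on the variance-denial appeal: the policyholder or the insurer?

— Issue I —
At Stage I.1 the policyholder must meet the preponderance of the evidence (weight is at least 55): on (a) the weight is 58 (the insurer's 11 is given no effect), which does reach 55, so (a) meets the standard; on (b) the weight is 55, ≥ 55, so (b) meets the standard.
  All elements met. The burden passes to the insurer.
At Stage I.2 the insurer must meet a scintilla of evidence (weight exceeds 16): on (c) the weight is 13 (the policyholder's 53 is given no effect), which does not exceed 16, so (c) does not meet the standard; on (d) the weight is 16 (the policyholder's 77 is given no effect), ≤ 16, so (d) does not meet the standard.
  Not every element is met, so the insurer fails to carry Stage I.2.
The policyholder prevails on this issue.
— Issue II —
Stage II.1 — burden on policyholder; standard: the balance of probabilities (weight is at least 48).
    (g): 48 (insurer's 69 disregarded) ≥ 48 [met]
    (h): 49 (insurer's 14 disregarded) ≥ 48 [met]
  All elements met. The burden passes to the insurer.
Stage II.2 — burden on insurer; standard: a prima facie showing (weight is at least 12).
    (i): 14 (policyholder's 17 disregarded) ≥ 12 [met]
  All elements met at the final stage.
Every stage carried; the insurer prevails on this issue.
Per-issue: Issue I → policyholder; Issue II → insurer. The policyholder must prevail on every issue; overall, the insurer prevails.

insurer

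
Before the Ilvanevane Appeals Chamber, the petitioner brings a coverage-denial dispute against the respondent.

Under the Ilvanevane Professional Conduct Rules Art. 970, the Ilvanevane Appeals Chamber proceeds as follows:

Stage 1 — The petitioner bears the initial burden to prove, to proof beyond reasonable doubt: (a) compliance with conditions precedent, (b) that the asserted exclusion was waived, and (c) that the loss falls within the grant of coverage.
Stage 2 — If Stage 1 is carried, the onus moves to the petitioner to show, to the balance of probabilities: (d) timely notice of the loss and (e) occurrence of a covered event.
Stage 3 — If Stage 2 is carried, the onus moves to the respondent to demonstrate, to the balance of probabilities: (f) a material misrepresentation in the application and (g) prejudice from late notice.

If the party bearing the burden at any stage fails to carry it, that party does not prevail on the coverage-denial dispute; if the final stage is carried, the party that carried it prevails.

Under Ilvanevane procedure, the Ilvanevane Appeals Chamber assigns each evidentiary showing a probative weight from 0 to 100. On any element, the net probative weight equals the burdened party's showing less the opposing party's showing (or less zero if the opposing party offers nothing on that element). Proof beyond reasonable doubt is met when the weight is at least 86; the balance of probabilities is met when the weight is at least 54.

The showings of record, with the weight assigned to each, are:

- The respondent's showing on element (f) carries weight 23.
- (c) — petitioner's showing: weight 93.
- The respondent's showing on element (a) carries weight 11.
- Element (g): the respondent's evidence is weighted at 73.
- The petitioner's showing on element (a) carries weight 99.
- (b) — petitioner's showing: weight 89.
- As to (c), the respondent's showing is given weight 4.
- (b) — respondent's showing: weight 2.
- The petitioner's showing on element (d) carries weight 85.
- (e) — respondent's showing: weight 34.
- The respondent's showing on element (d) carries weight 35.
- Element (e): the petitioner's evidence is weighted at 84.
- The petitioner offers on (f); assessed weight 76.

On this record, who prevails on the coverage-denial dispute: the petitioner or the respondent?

At Stage 1 the petitioner must meet proof beyond reasonable doubt (weight is at least 86): on (a) the weight is 99 less the opposing 11 gives net 88, which does reach 86, so (a) meets the standard; on (b) the weight is 89 less the opposing 2 gives net 87, which does reach 86, so (b) meets the standard; on (c) the weight is 93 less the opposing 4 gives net 89, ≥ 86, so (c) meets the standard.
  Stage 1 is satisfied; the petitioner continues to bear the burden.
At Stage 2 the petitioner must meet the balance of probabilities (weight is at least 54): on (d) the weight is 85 less the opposing 35 gives net 50, which does not reach 54, so (d) does not meet the standard; on (e) the weight is 84 less the opposing 34 gives net 50, which does not reach 54, so (e) does not meet the standard.
  Not every element is met, so the petitioner fails to carry Stage 2.
The respondent prevails.

respondent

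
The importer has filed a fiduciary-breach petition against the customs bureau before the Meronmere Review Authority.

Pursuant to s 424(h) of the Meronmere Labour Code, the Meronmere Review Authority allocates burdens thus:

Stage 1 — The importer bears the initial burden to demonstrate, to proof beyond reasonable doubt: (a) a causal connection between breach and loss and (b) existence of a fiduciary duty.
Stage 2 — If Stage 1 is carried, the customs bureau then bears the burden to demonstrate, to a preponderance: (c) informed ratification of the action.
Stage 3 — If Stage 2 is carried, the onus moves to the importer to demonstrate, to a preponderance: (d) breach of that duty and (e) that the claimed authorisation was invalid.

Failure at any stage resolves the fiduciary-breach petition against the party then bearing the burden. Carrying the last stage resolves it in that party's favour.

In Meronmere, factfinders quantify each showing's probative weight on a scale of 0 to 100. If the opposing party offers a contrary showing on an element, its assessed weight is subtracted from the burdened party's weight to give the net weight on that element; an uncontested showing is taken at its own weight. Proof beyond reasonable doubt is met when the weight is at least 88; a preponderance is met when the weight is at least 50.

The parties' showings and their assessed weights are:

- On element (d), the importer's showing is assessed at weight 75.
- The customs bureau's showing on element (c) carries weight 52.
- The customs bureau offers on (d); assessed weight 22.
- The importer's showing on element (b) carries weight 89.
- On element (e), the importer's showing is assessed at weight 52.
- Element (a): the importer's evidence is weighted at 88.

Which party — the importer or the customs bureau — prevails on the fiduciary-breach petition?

At Stage 1 the importer must meet proof beyond reasonable doubt (weight is at least 88): on (a) the weight is 88, which does reach 88, so (a) meets the standard; on (b) the weight is 89, ≥ 88, so (b) meets the standard.
  Stage 1 is satisfied; the onus moves to the customs bureau.
At Stage 2 the customs bureau must meet a preponderance (weight is at least 50): on (c) the weight is 52, ≥ 50, so (c) meets the standard.
  The customs bureau carries Stage 2; the importer now bears the burden.
At Stage 3 the importer must meet a preponderance (weight is at least 50): on (d) the weight is 75 less the opposing 22 gives net 53, which does reach 50, so (d) meets the standard; on (e) the weight is 52, which does reach 50, so (e) meets the standard.
  Stage 3 carried; the final stage is satisfied.
All stages carried — the importer prevails.

importer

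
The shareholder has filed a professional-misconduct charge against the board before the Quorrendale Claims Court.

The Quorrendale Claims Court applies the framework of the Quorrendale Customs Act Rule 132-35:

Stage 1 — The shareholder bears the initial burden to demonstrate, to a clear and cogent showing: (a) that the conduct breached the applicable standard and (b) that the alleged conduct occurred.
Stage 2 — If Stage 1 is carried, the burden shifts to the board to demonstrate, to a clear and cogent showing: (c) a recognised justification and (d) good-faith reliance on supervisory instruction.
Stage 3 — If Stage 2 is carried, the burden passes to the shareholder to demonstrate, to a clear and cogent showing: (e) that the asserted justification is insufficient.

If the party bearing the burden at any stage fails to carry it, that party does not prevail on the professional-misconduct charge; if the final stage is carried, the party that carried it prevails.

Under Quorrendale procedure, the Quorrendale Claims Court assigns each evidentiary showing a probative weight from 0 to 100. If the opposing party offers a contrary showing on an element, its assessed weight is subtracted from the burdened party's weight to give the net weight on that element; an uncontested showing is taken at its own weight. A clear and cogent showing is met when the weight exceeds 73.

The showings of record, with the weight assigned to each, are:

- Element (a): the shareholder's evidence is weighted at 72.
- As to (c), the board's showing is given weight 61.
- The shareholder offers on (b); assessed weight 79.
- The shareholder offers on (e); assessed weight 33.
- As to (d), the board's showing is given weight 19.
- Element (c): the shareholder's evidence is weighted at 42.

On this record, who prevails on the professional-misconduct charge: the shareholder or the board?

Stage 1 — burden on shareholder; standard: a clear and cogent showing (weight exceeds 73).
    (a): 72 ≤ 73 [not met]
    (b): 79 > 73 [met]
  Stage 1 not carried; the shareholder fails its burden.
The board prevails.

board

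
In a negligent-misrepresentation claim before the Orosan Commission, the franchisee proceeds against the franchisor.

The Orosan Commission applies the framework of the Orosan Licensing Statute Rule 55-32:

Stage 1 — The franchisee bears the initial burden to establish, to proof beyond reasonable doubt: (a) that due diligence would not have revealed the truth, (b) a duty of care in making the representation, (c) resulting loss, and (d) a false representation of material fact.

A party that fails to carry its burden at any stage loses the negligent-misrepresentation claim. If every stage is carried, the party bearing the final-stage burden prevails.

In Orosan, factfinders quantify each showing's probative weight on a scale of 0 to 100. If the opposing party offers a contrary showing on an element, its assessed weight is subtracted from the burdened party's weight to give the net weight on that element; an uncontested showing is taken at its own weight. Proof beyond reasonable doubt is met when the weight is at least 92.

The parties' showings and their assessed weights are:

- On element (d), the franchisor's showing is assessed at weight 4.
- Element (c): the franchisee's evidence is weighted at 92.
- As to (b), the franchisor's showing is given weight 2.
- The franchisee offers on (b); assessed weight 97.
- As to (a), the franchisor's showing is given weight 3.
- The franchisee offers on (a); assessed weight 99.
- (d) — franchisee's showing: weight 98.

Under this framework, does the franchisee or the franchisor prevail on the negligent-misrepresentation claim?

Stage 1 — burden on franchisee; standard: proof beyond reasonable doubt (weight is at least 92).
    (a): 99 − 3 = 96 ≥ 92 [met]
    (b): 97 − 2 = 95 ≥ 92 [met]
    (c): 92 ≥ 92 [met]
    (d): 98 − 4 = 94 ≥ 92 [met]
  The franchisee carries the last stage.
With every stage satisfied, the franchisee prevails.

franchisee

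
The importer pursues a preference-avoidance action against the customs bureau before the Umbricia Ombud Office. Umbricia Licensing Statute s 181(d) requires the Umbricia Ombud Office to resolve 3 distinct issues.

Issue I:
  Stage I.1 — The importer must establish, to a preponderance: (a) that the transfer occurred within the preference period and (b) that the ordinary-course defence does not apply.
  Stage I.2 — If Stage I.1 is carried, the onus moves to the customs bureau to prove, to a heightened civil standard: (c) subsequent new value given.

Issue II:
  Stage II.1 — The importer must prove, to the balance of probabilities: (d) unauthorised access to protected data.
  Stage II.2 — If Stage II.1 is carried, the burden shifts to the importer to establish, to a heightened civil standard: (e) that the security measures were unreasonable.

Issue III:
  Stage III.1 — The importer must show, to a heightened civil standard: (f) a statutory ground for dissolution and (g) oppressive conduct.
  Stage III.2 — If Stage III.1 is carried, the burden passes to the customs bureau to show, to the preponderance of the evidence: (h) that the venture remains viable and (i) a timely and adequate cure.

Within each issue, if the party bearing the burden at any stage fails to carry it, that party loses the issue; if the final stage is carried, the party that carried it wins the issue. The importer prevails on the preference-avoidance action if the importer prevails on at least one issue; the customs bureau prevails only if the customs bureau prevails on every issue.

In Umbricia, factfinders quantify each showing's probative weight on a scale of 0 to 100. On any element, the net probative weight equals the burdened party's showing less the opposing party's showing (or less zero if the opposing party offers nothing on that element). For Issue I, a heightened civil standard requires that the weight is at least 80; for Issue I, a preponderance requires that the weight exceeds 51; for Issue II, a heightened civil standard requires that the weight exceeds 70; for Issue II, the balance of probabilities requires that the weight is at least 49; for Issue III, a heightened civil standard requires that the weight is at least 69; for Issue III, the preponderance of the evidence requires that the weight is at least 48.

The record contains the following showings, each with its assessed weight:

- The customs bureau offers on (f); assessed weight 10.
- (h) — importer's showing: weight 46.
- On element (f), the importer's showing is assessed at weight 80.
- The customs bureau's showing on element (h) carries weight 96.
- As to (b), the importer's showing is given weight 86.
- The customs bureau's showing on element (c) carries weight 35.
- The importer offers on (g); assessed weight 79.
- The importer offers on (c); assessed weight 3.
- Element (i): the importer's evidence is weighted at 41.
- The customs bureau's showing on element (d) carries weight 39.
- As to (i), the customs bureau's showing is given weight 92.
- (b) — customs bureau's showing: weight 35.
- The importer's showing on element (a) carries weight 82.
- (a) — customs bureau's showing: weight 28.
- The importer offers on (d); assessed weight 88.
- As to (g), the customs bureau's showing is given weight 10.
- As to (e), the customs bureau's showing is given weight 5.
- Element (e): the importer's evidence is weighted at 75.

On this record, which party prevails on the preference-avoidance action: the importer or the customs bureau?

— Issue I —
Stage I.1 (importer, a preponderance, weight exceeds 51): (a) net 82−28=54 > 51 — meets; (b) net 86−35=51 ≤ 51 — fails.
  Not every element is met, so the importer fails to carry Stage I.1.
So the customs bureau prevails on this issue.
— Issue II —
Stage II.1 — burden on importer; standard: the balance of probabilities (weight is at least 49).
    (d): 88 − 39 = 49 ≥ 49 [met]
  All elements met. The importer retains the burden for Stage II.2.
Stage II.2 — burden on importer; standard: a heightened civil standard (weight exceeds 70).
    (e): 75 − 5 = 70 ≤ 70 [not met]
  Stage II.2 not carried; the importer fails its burden.
The analysis ends at Stage II.2; the customs bureau prevails on this issue.
— Issue III —
Stage III.1 (importer, a heightened civil standard, weight is at least 69): (f) net 80−10=70 ≥ 69 — meets; (g) net 79−10=69 ≥ 69 — meets.
  The importer carries Stage III.1; the customs bureau now bears the burden.
Stage III.2 (customs bureau, the preponderance of the evidence, weight is at least 48): (h) net 96−46=50 ≥ 48 — meets; (i) net 92−41=51 ≥ 48 — meets.
  Stage III.2 carried; the final stage is satisfied.
All stages carried — the customs bureau prevails on this issue.
Per-issue: Issue I → customs bureau; Issue II → customs bureau; Issue III → customs bureau. The importer must prevail on at least one issue; overall, the customs bureau prevails.

customs bureau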